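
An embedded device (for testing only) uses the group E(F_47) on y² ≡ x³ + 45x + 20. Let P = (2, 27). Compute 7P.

Double-and-add on 7 = (111)₂. Start with P = (2, 27) for the leading 1-bit.
double: tangent at (2, 27): λ = (3·2² + 45)/(2·27) ≡ 10/7. 7⁻¹ ≡ 27 (mod 47) since 7·27 = 189 ≡ 1, so λ ≡ 10·27 ≡ 35.
  x = λ² - 2 - 2 = 1225 - 4 ≡ 46; y = λ·(2 - 46) - 27 ≡ 31. → (46, 31)
add P: (46, 31) + (2, 27). λ = (27 - 31)/(2 - 46) ≡ 43/3 mod 47. 3⁻¹ ≡ 16 (mod 47) since 3·16 = 48 ≡ 1, so λ ≡ 30.
  x = λ² - 46 - 2 = 900 - 48 ≡ 6; y = λ·(46 - 6) - 31 ≡ 41. → (6, 41)
double: tangent at (6, 41): λ = (3·6² + 45)/(2·41) ≡ 12/35. 35⁻¹ ≡ 43 (mod 47), so λ ≡ 12·43 ≡ 46.
  x = λ² - 6 - 6 = 2116 - 12 ≡ 36; y = λ·(6 - 36) - 41 ≡ 36. → (36, 36)
add P: (36, 36) + (2, 27). λ = (27 - 36)/(2 - 36) ≡ 38/13 mod 47. 13⁻¹ ≡ 29 (mod 47), so λ ≡ 21.
  x = λ² - 36 - 2 = 441 - 38 ≡ 27; y = λ·(36 - 27) - 36 ≡ 12. → (27, 12)

(27, 12)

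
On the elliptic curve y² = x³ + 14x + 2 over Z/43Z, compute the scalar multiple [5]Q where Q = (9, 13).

Double-and-add on 5 = (101)₂. Start with Q = (9, 13) for the leading 1-bit.
double: tangent at (9, 13): λ = (3·9² + 14)/(2·13) ≡ 42/26. 26⁻¹ ≡ 5 (mod 43) since 26·5 = 130 ≡ 1, so λ ≡ 42·5 ≡ 38.
  x = λ² - 9 - 9 = 1444 - 18 ≡ 7; y = λ·(9 - 7) - 13 ≡ 20. → (7, 20)
double: tangent at (7, 20): λ = (3·7² + 14)/(2·20) ≡ 32/40. 40⁻¹ ≡ 14 (mod 43), so λ ≡ 32·14 ≡ 18.
  x = λ² - 7 - 7 = 324 - 14 ≡ 9; y = λ·(7 - 9) - 20 ≡ 30. → (9, 30)
add Q: (9, 30) + (9, 13): same x and y₁ ≡ -y₂, so the sum is the point at infinity.

O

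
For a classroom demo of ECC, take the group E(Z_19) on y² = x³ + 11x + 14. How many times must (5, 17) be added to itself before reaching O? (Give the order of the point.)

2P: tangent at (5, 17): λ = (3·5² + 11)/(2·17) ≡ 10/15. 15⁻¹ ≡ 14 (mod 19) since 15·14 = 210 ≡ 1, so λ ≡ 10·14 ≡ 7.
  x = λ² - 5 - 5 = 49 - 10 ≡ 1; y = λ·(5 - 1) - 17 ≡ 11. → (1, 11)
3P: (1, 11) + (5, 17). λ = (17 - 11)/(5 - 1) ≡ 6/4 mod 19. 4⁻¹ ≡ 5 (mod 19), so λ ≡ 11.
  x = λ² - 1 - 5 = 121 - 6 ≡ 1; y = λ·(1 - 1) - 11 ≡ 8. → (1, 8)
4P: (1, 8) + (5, 17). λ = (17 - 8)/(5 - 1) ≡ 9/4 mod 19. 4⁻¹ ≡ 5 (mod 19), so λ ≡ 7.
  x = λ² - 1 - 5 = 49 - 6 ≡ 5; y = λ·(1 - 5) - 8 ≡ 2. → (5, 2)
5P: (5, 2) + (5, 17): same x and y₁ ≡ -y₂, so the sum is O.
5P = O, so the order is 5.

5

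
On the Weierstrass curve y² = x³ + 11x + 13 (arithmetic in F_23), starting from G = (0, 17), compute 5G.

Repeated addition: build up to 5G.
2G: tangent at (0, 17): λ = (3·0² + 11)/(2·17) ≡ 11/11. 11⁻¹ ≡ 21 (mod 23), so λ ≡ 11·21 ≡ 1.
  x = λ² - 0 - 0 = 1 - 0 ≡ 1; y = λ·(0 - 1) - 17 ≡ 5. → (1, 5)
3G: (1, 5) + (0, 17). λ = (17 - 5)/(0 - 1) ≡ 12/22 mod 23. 22⁻¹ ≡ 22 (mod 23) since 22·22 = 484 ≡ 1, so λ ≡ 11.
  x = λ² - 1 - 0 = 121 - 1 ≡ 5; y = λ·(1 - 5) - 5 ≡ 20. → (5, 20)
4G: (5, 20) + (0, 17). λ = (17 - 20)/(0 - 5) ≡ 20/18 mod 23. 18⁻¹ ≡ 9 (mod 23) since 18·9 = 162 ≡ 1, so λ ≡ 19.
  x = λ² - 5 - 0 = 361 - 5 ≡ 11; y = λ·(5 - 11) - 20 ≡ 4. → (11, 4)
5G: (11, 4) + (0, 17). λ = (17 - 4)/(0 - 11) ≡ 13/12 mod 23. 12⁻¹ ≡ 2 (mod 23), so λ ≡ 3.
  x = λ² - 11 - 0 = 9 - 11 ≡ 21; y = λ·(11 - 21) - 4 ≡ 12. → (21, 12)

(21, 12)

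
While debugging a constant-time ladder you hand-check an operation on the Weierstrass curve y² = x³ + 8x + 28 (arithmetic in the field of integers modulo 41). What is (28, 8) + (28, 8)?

(1, 18)

tangent at (28, 8): λ = (3·28² + 8)/(2·8) ≡ 23/16. 16⁻¹ ≡ 18 (mod 41), so λ ≡ 23·18 ≡ 4.
  x = λ² - 28 - 28 = 16 - 56 ≡ 1; y = λ·(28 - 1) - 8 ≡ 18. → (1, 18)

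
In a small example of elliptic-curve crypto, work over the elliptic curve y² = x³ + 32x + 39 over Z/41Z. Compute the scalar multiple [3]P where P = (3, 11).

Repeated addition: build up to 3P.
2P: tangent at (3, 11): λ = (3·3² + 32)/(2·11) ≡ 18/22. 22⁻¹ ≡ 28 (mod 41) since 22·28 = 616 ≡ 1, so λ ≡ 18·28 ≡ 12.
  x = λ² - 3 - 3 = 144 - 6 ≡ 15; y = λ·(3 - 15) - 11 ≡ 9. → (15, 9)
3P: (15, 9) + (3, 11). λ = (11 - 9)/(3 - 15) ≡ 2/29 mod 41. 29⁻¹ ≡ 17 (mod 41), so λ ≡ 34.
  x = λ² - 15 - 3 = 1156 - 18 ≡ 31; y = λ·(15 - 31) - 9 ≡ 21. → (31, 21)

(31, 21)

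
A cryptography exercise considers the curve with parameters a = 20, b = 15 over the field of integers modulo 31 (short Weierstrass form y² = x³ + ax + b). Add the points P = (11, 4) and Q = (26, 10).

(14, 1)

(11, 4) + (26, 10). λ = (10 - 4)/(26 - 11) ≡ 6/15 mod 31. 15⁻¹ ≡ 29 (mod 31), so λ ≡ 19.
  x = λ² - 11 - 26 = 361 - 37 ≡ 14; y = λ·(11 - 14) - 4 ≡ 1. → (14, 1)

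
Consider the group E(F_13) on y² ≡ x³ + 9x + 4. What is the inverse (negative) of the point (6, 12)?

-(6, 12) = (6, -12 mod 13) = (6, 1).

(6, 1)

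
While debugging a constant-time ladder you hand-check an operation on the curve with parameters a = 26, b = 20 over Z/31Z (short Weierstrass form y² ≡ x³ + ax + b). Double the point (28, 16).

tangent at (28, 16): λ = (3·28² + 26)/(2·16) ≡ 22/1. 1⁻¹ ≡ 1 (mod 31) since 1·1 = 1 ≡ 1, so λ ≡ 22·1 ≡ 22.
  x = λ² - 28 - 28 = 484 - 56 ≡ 25; y = λ·(28 - 25) - 16 ≡ 19. → (25, 19)

(25, 19)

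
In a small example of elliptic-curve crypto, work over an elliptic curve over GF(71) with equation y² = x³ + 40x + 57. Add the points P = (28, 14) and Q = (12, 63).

(34, 31)

(28, 14) + (12, 63). λ = (63 - 14)/(12 - 28) ≡ 49/55 mod 71. 55⁻¹ ≡ 31 (mod 71) since 55·31 = 1705 ≡ 1, so λ ≡ 28.
  x = λ² - 28 - 12 = 784 - 40 ≡ 34; y = λ·(28 - 34) - 14 ≡ 31. → (34, 31)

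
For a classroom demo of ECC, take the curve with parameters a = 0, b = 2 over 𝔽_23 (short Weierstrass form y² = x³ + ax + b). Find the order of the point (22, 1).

8

2P: tangent at (22, 1): λ = (3·22² + 0)/(2·1) ≡ 3/2. 2⁻¹ ≡ 12 (mod 23), so λ ≡ 3·12 ≡ 13.
  x = λ² - 22 - 22 = 169 - 44 ≡ 10; y = λ·(22 - 10) - 1 ≡ 17. → (10, 17)
3P: (10, 17) + (22, 1). λ = (1 - 17)/(22 - 10) ≡ 7/12 mod 23. 12⁻¹ ≡ 2 (mod 23) since 12·2 = 24 ≡ 1, so λ ≡ 14.
  x = λ² - 10 - 22 = 196 - 32 ≡ 3; y = λ·(10 - 3) - 17 ≡ 12. → (3, 12)
4P: (3, 12) + (22, 1). λ = (1 - 12)/(22 - 3) ≡ 12/19 mod 23. 19⁻¹ ≡ 17 (mod 23), so λ ≡ 20.
  x = λ² - 3 - 22 = 400 - 25 ≡ 7; y = λ·(3 - 7) - 12 ≡ 0. → (7, 0)
5P: (7, 0) + (22, 1). λ = (1 - 0)/(22 - 7) ≡ 1/15 mod 23. 15⁻¹ ≡ 20 (mod 23), so λ ≡ 20.
  x = λ² - 7 - 22 = 400 - 29 ≡ 3; y = λ·(7 - 3) - 0 ≡ 11. → (3, 11)
6P: (3, 11) + (22, 1). λ = (1 - 11)/(22 - 3) ≡ 13/19 mod 23. 19⁻¹ ≡ 17 (mod 23) since 19·17 = 323 ≡ 1, so λ ≡ 14.
  x = λ² - 3 - 22 = 196 - 25 ≡ 10; y = λ·(3 - 10) - 11 ≡ 6. → (10, 6)
7P: (10, 6) + (22, 1). λ = (1 - 6)/(22 - 10) ≡ 18/12 mod 23. 12⁻¹ ≡ 2 (mod 23), so λ ≡ 13.
  x = λ² - 10 - 22 = 169 - 32 ≡ 22; y = λ·(10 - 22) - 6 ≡ 22. → (22, 22)
8P: (22, 22) + (22, 1): same x and y₁ ≡ -y₂, so the sum is O.
8P = O, so the order is 8.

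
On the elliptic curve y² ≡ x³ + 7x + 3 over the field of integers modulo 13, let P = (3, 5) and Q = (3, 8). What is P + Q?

The two points share x = 3 and their y-coordinates satisfy 5 + 8 ≡ 0 (mod 13), so they are inverses. Their sum is 𝒪.

O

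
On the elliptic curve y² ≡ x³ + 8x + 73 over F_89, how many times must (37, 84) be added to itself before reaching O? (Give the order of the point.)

2P: tangent at (37, 84): λ = (3·37² + 8)/(2·84) ≡ 21/79. 79⁻¹ ≡ 80 (mod 89), so λ ≡ 21·80 ≡ 78.
  x = λ² - 37 - 37 = 6084 - 74 ≡ 47; y = λ·(37 - 47) - 84 ≡ 26. → (47, 26)
3P: (47, 26) + (37, 84). λ = (84 - 26)/(37 - 47) ≡ 58/79 mod 89. 79⁻¹ ≡ 80 (mod 89), so λ ≡ 12.
  x = λ² - 47 - 37 = 144 - 84 ≡ 60; y = λ·(47 - 60) - 26 ≡ 85. → (60, 85)
4P: (60, 85) + (37, 84). λ = (84 - 85)/(37 - 60) ≡ 88/66 mod 89. 66⁻¹ ≡ 58 (mod 89) since 66·58 = 3828 ≡ 1, so λ ≡ 31.
  x = λ² - 60 - 37 = 961 - 97 ≡ 63; y = λ·(60 - 63) - 85 ≡ 0. → (63, 0)
5P: (63, 0) + (37, 84). λ = (84 - 0)/(37 - 63) ≡ 84/63 mod 89. 63⁻¹ ≡ 65 (mod 89) since 63·65 = 4095 ≡ 1, so λ ≡ 31.
  x = λ² - 63 - 37 = 961 - 100 ≡ 60; y = λ·(63 - 60) - 0 ≡ 4. → (60, 4)
6P: (60, 4) + (37, 84). λ = (84 - 4)/(37 - 60) ≡ 80/66 mod 89. 66⁻¹ ≡ 58 (mod 89) since 66·58 = 3828 ≡ 1, so λ ≡ 12.
  x = λ² - 60 - 37 = 144 - 97 ≡ 47; y = λ·(60 - 47) - 4 ≡ 63. → (47, 63)
7P: (47, 63) + (37, 84). λ = (84 - 63)/(37 - 47) ≡ 21/79 mod 89. 79⁻¹ ≡ 80 (mod 89) since 79·80 = 6320 ≡ 1, so λ ≡ 78.
  x = λ² - 47 - 37 = 6084 - 84 ≡ 37; y = λ·(47 - 37) - 63 ≡ 5. → (37, 5)
8P: (37, 5) + (37, 84): same x and y₁ ≡ -y₂, so the sum is O.
8P = O, so the order is 8.

8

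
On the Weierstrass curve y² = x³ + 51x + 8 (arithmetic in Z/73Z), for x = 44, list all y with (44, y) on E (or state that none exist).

x³ + 51x + 8 = 87436 ≡ 55 (mod 73).
Square roots of 55 mod 73: 36 and 37 (since 36² = 1296 ≡ 55).

36, 37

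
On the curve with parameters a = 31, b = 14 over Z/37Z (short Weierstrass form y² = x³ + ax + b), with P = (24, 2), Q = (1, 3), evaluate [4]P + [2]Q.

First 4P:
Double-and-add on 4 = (100)₂. Start with P = (24, 2) for the leading 1-bit.
double: tangent at (24, 2): λ = (3·24² + 31)/(2·2) ≡ 20/4. 4⁻¹ ≡ 28 (mod 37), so λ ≡ 20·28 ≡ 5.
  x = λ² - 24 - 24 = 25 - 48 ≡ 14; y = λ·(24 - 14) - 2 ≡ 11. → (14, 11)
double: tangent at (14, 11): λ = (3·14² + 31)/(2·11) ≡ 27/22. 22⁻¹ ≡ 32 (mod 37) since 22·32 = 704 ≡ 1, so λ ≡ 27·32 ≡ 13.
  x = λ² - 14 - 14 = 169 - 28 ≡ 30; y = λ·(14 - 30) - 11 ≡ 3. → (30, 3)
4P = (30, 3).
Next 2Q:
Repeated addition: build up to 2Q.
2Q: tangent at (1, 3): λ = (3·1² + 31)/(2·3) ≡ 34/6. 6⁻¹ ≡ 31 (mod 37), so λ ≡ 34·31 ≡ 18.
  x = λ² - 1 - 1 = 324 - 2 ≡ 26; y = λ·(1 - 26) - 3 ≡ 28. → (26, 28)
2Q = (26, 28).
Finally 4P + 2Q:
(30, 3) + (26, 28). λ = (28 - 3)/(26 - 30) ≡ 25/33 mod 37. 33⁻¹ ≡ 9 (mod 37), so λ ≡ 3.
  x = λ² - 30 - 26 = 9 - 56 ≡ 27; y = λ·(30 - 27) - 3 ≡ 6. → (27, 6)

(27, 6)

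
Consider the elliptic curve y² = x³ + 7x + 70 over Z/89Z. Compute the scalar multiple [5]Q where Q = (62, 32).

Double-and-add on 5 = (101)₂. Start with Q = (62, 32) for the leading 1-bit.
double: tangent at (62, 32): λ = (3·62² + 7)/(2·32) ≡ 58/64. 64⁻¹ ≡ 32 (mod 89) since 64·32 = 2048 ≡ 1, so λ ≡ 58·32 ≡ 76.
  x = λ² - 62 - 62 = 5776 - 124 ≡ 45; y = λ·(62 - 45) - 32 ≡ 14. → (45, 14)
double: tangent at (45, 14): λ = (3·45² + 7)/(2·14) ≡ 30/28. 28⁻¹ ≡ 35 (mod 89), so λ ≡ 30·35 ≡ 71.
  x = λ² - 45 - 45 = 5041 - 90 ≡ 56; y = λ·(45 - 56) - 14 ≡ 6. → (56, 6)
add Q: (56, 6) + (62, 32). λ = (32 - 6)/(62 - 56) ≡ 26/6 mod 89. 6⁻¹ ≡ 15 (mod 89), so λ ≡ 34.
  x = λ² - 56 - 62 = 1156 - 118 ≡ 59; y = λ·(56 - 59) - 6 ≡ 70. → (59, 70)

(59, 70)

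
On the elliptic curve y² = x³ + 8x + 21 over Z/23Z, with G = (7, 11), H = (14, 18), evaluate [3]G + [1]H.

(4, 18)

First 3G:
Repeated addition: build up to 3G.
2G: tangent at (7, 11): λ = (3·7² + 8)/(2·11) ≡ 17/22. 22⁻¹ ≡ 22 (mod 23) since 22·22 = 484 ≡ 1, so λ ≡ 17·22 ≡ 6.
  x = λ² - 7 - 7 = 36 - 14 ≡ 22; y = λ·(7 - 22) - 11 ≡ 14. → (22, 14)
3G: (22, 14) + (7, 11). λ = (11 - 14)/(7 - 22) ≡ 20/8 mod 23. 8⁻¹ ≡ 3 (mod 23) since 8·3 = 24 ≡ 1, so λ ≡ 14.
  x = λ² - 22 - 7 = 196 - 29 ≡ 6; y = λ·(22 - 6) - 14 ≡ 3. → (6, 3)
3G = (6, 3).
Finally 3G + H:
(6, 3) + (14, 18). λ = (18 - 3)/(14 - 6) ≡ 15/8 mod 23. 8⁻¹ ≡ 3 (mod 23), so λ ≡ 22.
  x = λ² - 6 - 14 = 484 - 20 ≡ 4; y = λ·(6 - 4) - 3 ≡ 18. → (4, 18)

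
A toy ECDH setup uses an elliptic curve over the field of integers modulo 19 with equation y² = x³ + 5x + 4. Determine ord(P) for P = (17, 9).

9

2P: tangent at (17, 9): λ = (3·17² + 5)/(2·9) ≡ 17/18. 18⁻¹ ≡ 18 (mod 19) since 18·18 = 324 ≡ 1, so λ ≡ 17·18 ≡ 2.
  x = λ² - 17 - 17 = 4 - 34 ≡ 8; y = λ·(17 - 8) - 9 ≡ 9. → (8, 9)
3P: (8, 9) + (17, 9). λ = (9 - 9)/(17 - 8) ≡ 0/9 mod 19. 9⁻¹ ≡ 17 (mod 19) since 9·17 = 153 ≡ 1, so λ ≡ 0.
  x = λ² - 8 - 17 = 0 - 25 ≡ 13; y = λ·(8 - 13) - 9 ≡ 10. → (13, 10)
4P: (13, 10) + (17, 9). λ = (9 - 10)/(17 - 13) ≡ 18/4 mod 19. 4⁻¹ ≡ 5 (mod 19) since 4·5 = 20 ≡ 1, so λ ≡ 14.
  x = λ² - 13 - 17 = 196 - 30 ≡ 14; y = λ·(13 - 14) - 10 ≡ 14. → (14, 14)
5P: (14, 14) + (17, 9). λ = (9 - 14)/(17 - 14) ≡ 14/3 mod 19. 3⁻¹ ≡ 13 (mod 19), so λ ≡ 11.
  x = λ² - 14 - 17 = 121 - 31 ≡ 14; y = λ·(14 - 14) - 14 ≡ 5. → (14, 5)
6P: (14, 5) + (17, 9). λ = (9 - 5)/(17 - 14) ≡ 4/3 mod 19. 3⁻¹ ≡ 13 (mod 19), so λ ≡ 14.
  x = λ² - 14 - 17 = 196 - 31 ≡ 13; y = λ·(14 - 13) - 5 ≡ 9. → (13, 9)
7P: (13, 9) + (17, 9). λ = (9 - 9)/(17 - 13) ≡ 0/4 mod 19. 4⁻¹ ≡ 5 (mod 19), so λ ≡ 0.
  x = λ² - 13 - 17 = 0 - 30 ≡ 8; y = λ·(13 - 8) - 9 ≡ 10. → (8, 10)
8P: (8, 10) + (17, 9). λ = (9 - 10)/(17 - 8) ≡ 18/9 mod 19. 9⁻¹ ≡ 17 (mod 19), so λ ≡ 2.
  x = λ² - 8 - 17 = 4 - 25 ≡ 17; y = λ·(8 - 17) - 10 ≡ 10. → (17, 10)
9P: (17, 10) + (17, 9): same x and y₁ ≡ -y₂, so the sum is O.
9P = O, so the order is 9.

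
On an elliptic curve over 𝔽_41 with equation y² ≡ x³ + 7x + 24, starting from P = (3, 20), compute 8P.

Repeated addition: build up to 8P.
2P: tangent at (3, 20): λ = (3·3² + 7)/(2·20) ≡ 34/40. 40⁻¹ ≡ 40 (mod 41) since 40·40 = 1600 ≡ 1, so λ ≡ 34·40 ≡ 7.
  x = λ² - 3 - 3 = 49 - 6 ≡ 2; y = λ·(3 - 2) - 20 ≡ 28. → (2, 28)
3P: (2, 28) + (3, 20). λ = (20 - 28)/(3 - 2) ≡ 33/1 mod 41. 1⁻¹ ≡ 1 (mod 41) since 1·1 = 1 ≡ 1, so λ ≡ 33.
  x = λ² - 2 - 3 = 1089 - 5 ≡ 18; y = λ·(2 - 18) - 28 ≡ 18. → (18, 18)
4P: (18, 18) + (3, 20). λ = (20 - 18)/(3 - 18) ≡ 2/26 mod 41. 26⁻¹ ≡ 30 (mod 41) since 26·30 = 780 ≡ 1, so λ ≡ 19.
  x = λ² - 18 - 3 = 361 - 21 ≡ 12; y = λ·(18 - 12) - 18 ≡ 14. → (12, 14)
5P: (12, 14) + (3, 20). λ = (20 - 14)/(3 - 12) ≡ 6/32 mod 41. 32⁻¹ ≡ 9 (mod 41) since 32·9 = 288 ≡ 1, so λ ≡ 13.
  x = λ² - 12 - 3 = 169 - 15 ≡ 31; y = λ·(12 - 31) - 14 ≡ 26. → (31, 26)
6P: (31, 26) + (3, 20). λ = (20 - 26)/(3 - 31) ≡ 35/13 mod 41. 13⁻¹ ≡ 19 (mod 41), so λ ≡ 9.
  x = λ² - 31 - 3 = 81 - 34 ≡ 6; y = λ·(31 - 6) - 26 ≡ 35. → (6, 35)
7P: (6, 35) + (3, 20). λ = (20 - 35)/(3 - 6) ≡ 26/38 mod 41. 38⁻¹ ≡ 27 (mod 41), so λ ≡ 5.
  x = λ² - 6 - 3 = 25 - 9 ≡ 16; y = λ·(6 - 16) - 35 ≡ 38. → (16, 38)
8P: (16, 38) + (3, 20). λ = (20 - 38)/(3 - 16) ≡ 23/28 mod 41. 28⁻¹ ≡ 22 (mod 41) since 28·22 = 616 ≡ 1, so λ ≡ 14.
  x = λ² - 16 - 3 = 196 - 19 ≡ 13; y = λ·(16 - 13) - 38 ≡ 4. → (13, 4)

(13, 4)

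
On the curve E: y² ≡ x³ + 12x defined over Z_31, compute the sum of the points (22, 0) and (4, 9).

(22, 0) + (4, 9). λ = (9 - 0)/(4 - 22) ≡ 9/13 mod 31. 13⁻¹ ≡ 12 (mod 31), so λ ≡ 15.
  x = λ² - 22 - 4 = 225 - 26 ≡ 13; y = λ·(22 - 13) - 0 ≡ 11. → (13, 11)

(13, 11)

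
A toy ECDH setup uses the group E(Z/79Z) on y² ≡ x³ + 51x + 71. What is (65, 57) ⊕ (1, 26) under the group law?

(65, 57) + (1, 26). λ = (26 - 57)/(1 - 65) ≡ 48/15 mod 79. 15⁻¹ ≡ 58 (mod 79), so λ ≡ 19.
  x = λ² - 65 - 1 = 361 - 66 ≡ 58; y = λ·(65 - 58) - 57 ≡ 76. → (58, 76)

(58, 76)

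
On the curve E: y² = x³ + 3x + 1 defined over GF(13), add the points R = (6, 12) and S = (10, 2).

(0, 12)

(6, 12) + (10, 2). λ = (2 - 12)/(10 - 6) ≡ 3/4 mod 13. 4⁻¹ ≡ 10 (mod 13) since 4·10 = 40 ≡ 1, so λ ≡ 4.
  x = λ² - 6 - 10 = 16 - 16 ≡ 0; y = λ·(6 - 0) - 12 ≡ 12. → (0, 12)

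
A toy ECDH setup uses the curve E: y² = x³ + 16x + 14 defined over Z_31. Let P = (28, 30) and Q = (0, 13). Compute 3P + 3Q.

(9, 22)

First 3P:
Repeated addition: build up to 3P.
2P: tangent at (28, 30): λ = (3·28² + 16)/(2·30) ≡ 12/29. 29⁻¹ ≡ 15 (mod 31), so λ ≡ 12·15 ≡ 25.
  x = λ² - 28 - 28 = 625 - 56 ≡ 11; y = λ·(28 - 11) - 30 ≡ 23. → (11, 23)
3P: (11, 23) + (28, 30). λ = (30 - 23)/(28 - 11) ≡ 7/17 mod 31. 17⁻¹ ≡ 11 (mod 31), so λ ≡ 15.
  x = λ² - 11 - 28 = 225 - 39 ≡ 0; y = λ·(11 - 0) - 23 ≡ 18. → (0, 18)
3P = (0, 18).
Next 3Q:
Repeated addition: build up to 3Q.
2Q: tangent at (0, 13): λ = (3·0² + 16)/(2·13) ≡ 16/26. 26⁻¹ ≡ 6 (mod 31), so λ ≡ 16·6 ≡ 3.
  x = λ² - 0 - 0 = 9 - 0 ≡ 9; y = λ·(0 - 9) - 13 ≡ 22. → (9, 22)
3Q: (9, 22) + (0, 13). λ = (13 - 22)/(0 - 9) ≡ 22/22 mod 31. 22⁻¹ ≡ 24 (mod 31), so λ ≡ 1.
  x = λ² - 9 - 0 = 1 - 9 ≡ 23; y = λ·(9 - 23) - 22 ≡ 26. → (23, 26)
3Q = (23, 26).
Finally 3P + 3Q:
(0, 18) + (23, 26). λ = (26 - 18)/(23 - 0) ≡ 8/23 mod 31. 23⁻¹ ≡ 27 (mod 31), so λ ≡ 30.
  x = λ² - 0 - 23 = 900 - 23 ≡ 9; y = λ·(0 - 9) - 18 ≡ 22. → (9, 22)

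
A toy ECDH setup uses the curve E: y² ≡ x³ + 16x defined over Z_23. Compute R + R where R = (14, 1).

tangent at (14, 1): λ = (3·14² + 16)/(2·1) ≡ 6/2. 2⁻¹ ≡ 12 (mod 23), so λ ≡ 6·12 ≡ 3.
  x = λ² - 14 - 14 = 9 - 28 ≡ 4; y = λ·(14 - 4) - 1 ≡ 6. → (4, 6)

(4, 6)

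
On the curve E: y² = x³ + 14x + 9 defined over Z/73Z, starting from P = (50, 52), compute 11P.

Double-and-add on 11 = (1011)₂. Start with P = (50, 52) for the leading 1-bit.
double: tangent at (50, 52): λ = (3·50² + 14)/(2·52) ≡ 68/31. 31⁻¹ ≡ 33 (mod 73), so λ ≡ 68·33 ≡ 54.
  x = λ² - 50 - 50 = 2916 - 100 ≡ 42; y = λ·(50 - 42) - 52 ≡ 15. → (42, 15)
double: tangent at (42, 15): λ = (3·42² + 14)/(2·15) ≡ 50/30. 30⁻¹ ≡ 56 (mod 73), so λ ≡ 50·56 ≡ 26.
  x = λ² - 42 - 42 = 676 - 84 ≡ 8; y = λ·(42 - 8) - 15 ≡ 66. → (8, 66)
add P: (8, 66) + (50, 52). λ = (52 - 66)/(50 - 8) ≡ 59/42 mod 73. 42⁻¹ ≡ 40 (mod 73) since 42·40 = 1680 ≡ 1, so λ ≡ 24.
  x = λ² - 8 - 50 = 576 - 58 ≡ 7; y = λ·(8 - 7) - 66 ≡ 31. → (7, 31)
double: tangent at (7, 31): λ = (3·7² + 14)/(2·31) ≡ 15/62. 62⁻¹ ≡ 53 (mod 73), so λ ≡ 15·53 ≡ 65.
  x = λ² - 7 - 7 = 4225 - 14 ≡ 50; y = λ·(7 - 50) - 31 ≡ 21. → (50, 21)
add P: (50, 21) + (50, 52): same x and y₁ ≡ -y₂, so the sum is O.

O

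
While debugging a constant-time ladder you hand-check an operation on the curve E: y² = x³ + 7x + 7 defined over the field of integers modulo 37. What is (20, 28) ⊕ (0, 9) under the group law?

(20, 28) + (0, 9). λ = (9 - 28)/(0 - 20) ≡ 18/17 mod 37. 17⁻¹ ≡ 24 (mod 37), so λ ≡ 25.
  x = λ² - 20 - 0 = 625 - 20 ≡ 13; y = λ·(20 - 13) - 28 ≡ 36. → (13, 36)

(13, 36)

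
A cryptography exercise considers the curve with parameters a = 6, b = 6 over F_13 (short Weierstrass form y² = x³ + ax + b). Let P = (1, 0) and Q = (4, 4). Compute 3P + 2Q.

O

First 3P:
Repeated addition: build up to 3P.
2P: (1, 0) + (1, 0): same x and y₁ ≡ -y₂, so the sum is ∞.
3P: ∞ + (1, 0) = (1, 0) (identity).
3P = (1, 0).
Next 2Q:
Repeated addition: build up to 2Q.
2Q: tangent at (4, 4): λ = (3·4² + 6)/(2·4) ≡ 2/8. 8⁻¹ ≡ 5 (mod 13), so λ ≡ 2·5 ≡ 10.
  x = λ² - 4 - 4 = 100 - 8 ≡ 1; y = λ·(4 - 1) - 4 ≡ 0. → (1, 0)
2Q = (1, 0).
Finally 3P + 2Q:
(1, 0) + (1, 0): same x and y₁ ≡ -y₂, so the sum is ∞.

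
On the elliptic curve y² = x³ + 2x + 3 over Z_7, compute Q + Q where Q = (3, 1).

(3, 6)

tangent at (3, 1): λ = (3·3² + 2)/(2·1) ≡ 1/2. 2⁻¹ ≡ 4 (mod 7), so λ ≡ 1·4 ≡ 4.
  x = λ² - 3 - 3 = 16 - 6 ≡ 3; y = λ·(3 - 3) - 1 ≡ 6. → (3, 6)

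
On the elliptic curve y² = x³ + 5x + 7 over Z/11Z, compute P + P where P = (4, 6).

(7, 0)

tangent at (4, 6): λ = (3·4² + 5)/(2·6) ≡ 9/1. 1⁻¹ ≡ 1 (mod 11), so λ ≡ 9·1 ≡ 9.
  x = λ² - 4 - 4 = 81 - 8 ≡ 7; y = λ·(4 - 7) - 6 ≡ 0. → (7, 0)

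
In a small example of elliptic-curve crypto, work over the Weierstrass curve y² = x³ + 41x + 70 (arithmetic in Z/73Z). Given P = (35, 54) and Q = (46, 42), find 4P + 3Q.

(66, 43)

First 4P:
Double-and-add on 4 = (100)₂. Start with P = (35, 54) for the leading 1-bit.
double: tangent at (35, 54): λ = (3·35² + 41)/(2·54) ≡ 66/35. 35⁻¹ ≡ 48 (mod 73), so λ ≡ 66·48 ≡ 29.
  x = λ² - 35 - 35 = 841 - 70 ≡ 41; y = λ·(35 - 41) - 54 ≡ 64. → (41, 64)
double: tangent at (41, 64): λ = (3·41² + 41)/(2·64) ≡ 47/55. 55⁻¹ ≡ 4 (mod 73) since 55·4 = 220 ≡ 1, so λ ≡ 47·4 ≡ 42.
  x = λ² - 41 - 41 = 1764 - 82 ≡ 3; y = λ·(41 - 3) - 64 ≡ 72. → (3, 72)
4P = (3, 72).
Next 3Q:
Repeated addition: build up to 3Q.
2Q: tangent at (46, 42): λ = (3·46² + 41)/(2·42) ≡ 38/11. 11⁻¹ ≡ 20 (mod 73), so λ ≡ 38·20 ≡ 30.
  x = λ² - 46 - 46 = 900 - 92 ≡ 5; y = λ·(46 - 5) - 42 ≡ 20. → (5, 20)
3Q: (5, 20) + (46, 42). λ = (42 - 20)/(46 - 5) ≡ 22/41 mod 73. 41⁻¹ ≡ 57 (mod 73), so λ ≡ 13.
  x = λ² - 5 - 46 = 169 - 51 ≡ 45; y = λ·(5 - 45) - 20 ≡ 44. → (45, 44)
3Q = (45, 44).
Finally 4P + 3Q:
(3, 72) + (45, 44). λ = (44 - 72)/(45 - 3) ≡ 45/42 mod 73. 42⁻¹ ≡ 40 (mod 73) since 42·40 = 1680 ≡ 1, so λ ≡ 48.
  x = λ² - 3 - 45 = 2304 - 48 ≡ 66; y = λ·(3 - 66) - 72 ≡ 43. → (66, 43)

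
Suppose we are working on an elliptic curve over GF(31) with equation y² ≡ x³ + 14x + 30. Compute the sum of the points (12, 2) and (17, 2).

(2, 29)

(12, 2) + (17, 2). λ = (2 - 2)/(17 - 12) ≡ 0/5 mod 31. 5⁻¹ ≡ 25 (mod 31), so λ ≡ 0.
  x = λ² - 12 - 17 = 0 - 29 ≡ 2; y = λ·(12 - 2) - 2 ≡ 29. → (2, 29)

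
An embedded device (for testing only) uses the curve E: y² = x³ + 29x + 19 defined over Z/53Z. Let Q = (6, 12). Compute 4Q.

Double-and-add on 4 = (100)₂. Start with Q = (6, 12) for the leading 1-bit.
double: tangent at (6, 12): λ = (3·6² + 29)/(2·12) ≡ 31/24. 24⁻¹ ≡ 42 (mod 53), so λ ≡ 31·42 ≡ 30.
  x = λ² - 6 - 6 = 900 - 12 ≡ 40; y = λ·(6 - 40) - 12 ≡ 28. → (40, 28)
double: tangent at (40, 28): λ = (3·40² + 29)/(2·28) ≡ 6/3. 3⁻¹ ≡ 18 (mod 53) since 3·18 = 54 ≡ 1, so λ ≡ 6·18 ≡ 2.
  x = λ² - 40 - 40 = 4 - 80 ≡ 30; y = λ·(40 - 30) - 28 ≡ 45. → (30, 45)

(30, 45)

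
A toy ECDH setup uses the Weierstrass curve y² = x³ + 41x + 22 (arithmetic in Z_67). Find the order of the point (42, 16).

7

2P: tangent at (42, 16): λ = (3·42² + 41)/(2·16) ≡ 40/32. 32⁻¹ ≡ 44 (mod 67), so λ ≡ 40·44 ≡ 18.
  x = λ² - 42 - 42 = 324 - 84 ≡ 39; y = λ·(42 - 39) - 16 ≡ 38. → (39, 38)
3P: (39, 38) + (42, 16). λ = (16 - 38)/(42 - 39) ≡ 45/3 mod 67. 3⁻¹ ≡ 45 (mod 67) since 3·45 = 135 ≡ 1, so λ ≡ 15.
  x = λ² - 39 - 42 = 225 - 81 ≡ 10; y = λ·(39 - 10) - 38 ≡ 62. → (10, 62)
4P: (10, 62) + (42, 16). λ = (16 - 62)/(42 - 10) ≡ 21/32 mod 67. 32⁻¹ ≡ 44 (mod 67) since 32·44 = 1408 ≡ 1, so λ ≡ 53.
  x = λ² - 10 - 42 = 2809 - 52 ≡ 10; y = λ·(10 - 10) - 62 ≡ 5. → (10, 5)
5P: (10, 5) + (42, 16). λ = (16 - 5)/(42 - 10) ≡ 11/32 mod 67. 32⁻¹ ≡ 44 (mod 67), so λ ≡ 15.
  x = λ² - 10 - 42 = 225 - 52 ≡ 39; y = λ·(10 - 39) - 5 ≡ 29. → (39, 29)
6P: (39, 29) + (42, 16). λ = (16 - 29)/(42 - 39) ≡ 54/3 mod 67. 3⁻¹ ≡ 45 (mod 67) since 3·45 = 135 ≡ 1, so λ ≡ 18.
  x = λ² - 39 - 42 = 324 - 81 ≡ 42; y = λ·(39 - 42) - 29 ≡ 51. → (42, 51)
7P: (42, 51) + (42, 16): same x and y₁ ≡ -y₂, so the sum is 𝒪.
7P = 𝒪, so the order is 7.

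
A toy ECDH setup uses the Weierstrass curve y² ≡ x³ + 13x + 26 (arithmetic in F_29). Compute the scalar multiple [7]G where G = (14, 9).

Repeated addition: build up to 7G.
2G: tangent at (14, 9): λ = (3·14² + 13)/(2·9) ≡ 21/18. 18⁻¹ ≡ 21 (mod 29), so λ ≡ 21·21 ≡ 6.
  x = λ² - 14 - 14 = 36 - 28 ≡ 8; y = λ·(14 - 8) - 9 ≡ 27. → (8, 27)
3G: (8, 27) + (14, 9). λ = (9 - 27)/(14 - 8) ≡ 11/6 mod 29. 6⁻¹ ≡ 5 (mod 29) since 6·5 = 30 ≡ 1, so λ ≡ 26.
  x = λ² - 8 - 14 = 676 - 22 ≡ 16; y = λ·(8 - 16) - 27 ≡ 26. → (16, 26)
4G: (16, 26) + (14, 9). λ = (9 - 26)/(14 - 16) ≡ 12/27 mod 29. 27⁻¹ ≡ 14 (mod 29), so λ ≡ 23.
  x = λ² - 16 - 14 = 529 - 30 ≡ 6; y = λ·(16 - 6) - 26 ≡ 1. → (6, 1)
5G: (6, 1) + (14, 9). λ = (9 - 1)/(14 - 6) ≡ 8/8 mod 29. 8⁻¹ ≡ 11 (mod 29), so λ ≡ 1.
  x = λ² - 6 - 14 = 1 - 20 ≡ 10; y = λ·(6 - 10) - 1 ≡ 24. → (10, 24)
6G: (10, 24) + (14, 9). λ = (9 - 24)/(14 - 10) ≡ 14/4 mod 29. 4⁻¹ ≡ 22 (mod 29), so λ ≡ 18.
  x = λ² - 10 - 14 = 324 - 24 ≡ 10; y = λ·(10 - 10) - 24 ≡ 5. → (10, 5)
7G: (10, 5) + (14, 9). λ = (9 - 5)/(14 - 10) ≡ 4/4 mod 29. 4⁻¹ ≡ 22 (mod 29) since 4·22 = 88 ≡ 1, so λ ≡ 1.
  x = λ² - 10 - 14 = 1 - 24 ≡ 6; y = λ·(10 - 6) - 5 ≡ 28. → (6, 28)

(6, 28)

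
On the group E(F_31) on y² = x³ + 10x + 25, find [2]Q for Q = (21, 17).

(20, 14)

tangent at (21, 17): λ = (3·21² + 10)/(2·17) ≡ 0/3. 3⁻¹ ≡ 21 (mod 31) since 3·21 = 63 ≡ 1, so λ ≡ 0·21 ≡ 0.
  x = λ² - 21 - 21 = 0 - 42 ≡ 20; y = λ·(21 - 20) - 17 ≡ 14. → (20, 14)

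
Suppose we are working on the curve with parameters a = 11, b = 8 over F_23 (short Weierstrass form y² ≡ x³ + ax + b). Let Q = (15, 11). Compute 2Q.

(9, 13)

tangent at (15, 11): λ = (3·15² + 11)/(2·11) ≡ 19/22. 22⁻¹ ≡ 22 (mod 23) since 22·22 = 484 ≡ 1, so λ ≡ 19·22 ≡ 4.
  x = λ² - 15 - 15 = 16 - 30 ≡ 9; y = λ·(15 - 9) - 11 ≡ 13. → (9, 13)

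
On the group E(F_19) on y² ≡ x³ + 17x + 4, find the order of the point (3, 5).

2P: tangent at (3, 5): λ = (3·3² + 17)/(2·5) ≡ 6/10. 10⁻¹ ≡ 2 (mod 19), so λ ≡ 6·2 ≡ 12.
  x = λ² - 3 - 3 = 144 - 6 ≡ 5; y = λ·(3 - 5) - 5 ≡ 9. → (5, 9)
3P: (5, 9) + (3, 5). λ = (5 - 9)/(3 - 5) ≡ 15/17 mod 19. 17⁻¹ ≡ 9 (mod 19), so λ ≡ 2.
  x = λ² - 5 - 3 = 4 - 8 ≡ 15; y = λ·(5 - 15) - 9 ≡ 9. → (15, 9)
4P: (15, 9) + (3, 5). λ = (5 - 9)/(3 - 15) ≡ 15/7 mod 19. 7⁻¹ ≡ 11 (mod 19), so λ ≡ 13.
  x = λ² - 15 - 3 = 169 - 18 ≡ 18; y = λ·(15 - 18) - 9 ≡ 9. → (18, 9)
5P: (18, 9) + (3, 5). λ = (5 - 9)/(3 - 18) ≡ 15/4 mod 19. 4⁻¹ ≡ 5 (mod 19), so λ ≡ 18.
  x = λ² - 18 - 3 = 324 - 21 ≡ 18; y = λ·(18 - 18) - 9 ≡ 10. → (18, 10)
6P: (18, 10) + (3, 5). λ = (5 - 10)/(3 - 18) ≡ 14/4 mod 19. 4⁻¹ ≡ 5 (mod 19), so λ ≡ 13.
  x = λ² - 18 - 3 = 169 - 21 ≡ 15; y = λ·(18 - 15) - 10 ≡ 10. → (15, 10)
7P: (15, 10) + (3, 5). λ = (5 - 10)/(3 - 15) ≡ 14/7 mod 19. 7⁻¹ ≡ 11 (mod 19), so λ ≡ 2.
  x = λ² - 15 - 3 = 4 - 18 ≡ 5; y = λ·(15 - 5) - 10 ≡ 10. → (5, 10)
8P: (5, 10) + (3, 5). λ = (5 - 10)/(3 - 5) ≡ 14/17 mod 19. 17⁻¹ ≡ 9 (mod 19), so λ ≡ 12.
  x = λ² - 5 - 3 = 144 - 8 ≡ 3; y = λ·(5 - 3) - 10 ≡ 14. → (3, 14)
9P: (3, 14) + (3, 5): same x and y₁ ≡ -y₂, so the sum is 𝒪.
9P = 𝒪, so the order is 9.

9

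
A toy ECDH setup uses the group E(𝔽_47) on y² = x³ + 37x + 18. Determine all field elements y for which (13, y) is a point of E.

x³ + 37x + 18 = 2696 ≡ 17 (mod 47).
Square roots of 17 mod 47: 8 and 39 (since 8² = 64 ≡ 17).

8, 39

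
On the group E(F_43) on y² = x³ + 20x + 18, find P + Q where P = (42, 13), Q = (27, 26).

(21, 29)

(42, 13) + (27, 26). λ = (26 - 13)/(27 - 42) ≡ 13/28 mod 43. 28⁻¹ ≡ 20 (mod 43), so λ ≡ 2.
  x = λ² - 42 - 27 = 4 - 69 ≡ 21; y = λ·(42 - 21) - 13 ≡ 29. → (21, 29)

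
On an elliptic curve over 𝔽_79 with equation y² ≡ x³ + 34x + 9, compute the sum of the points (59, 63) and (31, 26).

(11, 23)

(59, 63) + (31, 26). λ = (26 - 63)/(31 - 59) ≡ 42/51 mod 79. 51⁻¹ ≡ 31 (mod 79) since 51·31 = 1581 ≡ 1, so λ ≡ 38.
  x = λ² - 59 - 31 = 1444 - 90 ≡ 11; y = λ·(59 - 11) - 63 ≡ 23. → (11, 23)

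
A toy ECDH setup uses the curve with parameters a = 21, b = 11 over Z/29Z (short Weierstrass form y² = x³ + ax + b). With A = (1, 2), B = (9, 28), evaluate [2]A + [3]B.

First 2A:
Repeated addition: build up to 2A.
2A: tangent at (1, 2): λ = (3·1² + 21)/(2·2) ≡ 24/4. 4⁻¹ ≡ 22 (mod 29) since 4·22 = 88 ≡ 1, so λ ≡ 24·22 ≡ 6.
  x = λ² - 1 - 1 = 36 - 2 ≡ 5; y = λ·(1 - 5) - 2 ≡ 3. → (5, 3)
2A = (5, 3).
Next 3B:
Repeated addition: build up to 3B.
2B: tangent at (9, 28): λ = (3·9² + 21)/(2·28) ≡ 3/27. 27⁻¹ ≡ 14 (mod 29), so λ ≡ 3·14 ≡ 13.
  x = λ² - 9 - 9 = 169 - 18 ≡ 6; y = λ·(9 - 6) - 28 ≡ 11. → (6, 11)
3B: (6, 11) + (9, 28). λ = (28 - 11)/(9 - 6) ≡ 17/3 mod 29. 3⁻¹ ≡ 10 (mod 29), so λ ≡ 25.
  x = λ² - 6 - 9 = 625 - 15 ≡ 1; y = λ·(6 - 1) - 11 ≡ 27. → (1, 27)
3B = (1, 27).
Finally 2A + 3B:
(5, 3) + (1, 27). λ = (27 - 3)/(1 - 5) ≡ 24/25 mod 29. 25⁻¹ ≡ 7 (mod 29), so λ ≡ 23.
  x = λ² - 5 - 1 = 529 - 6 ≡ 1; y = λ·(5 - 1) - 3 ≡ 2. → (1, 2)

(1, 2)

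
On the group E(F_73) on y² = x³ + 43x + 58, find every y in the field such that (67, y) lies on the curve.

none

x³ + 43x + 58 = 303702 ≡ 22 (mod 73).
22 is a non-residue mod 73; no y exists.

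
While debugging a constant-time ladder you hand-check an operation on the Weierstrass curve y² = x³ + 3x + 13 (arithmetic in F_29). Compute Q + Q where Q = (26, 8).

(0, 19)

tangent at (26, 8): λ = (3·26² + 3)/(2·8) ≡ 1/16. 16⁻¹ ≡ 20 (mod 29), so λ ≡ 1·20 ≡ 20.
  x = λ² - 26 - 26 = 400 - 52 ≡ 0; y = λ·(26 - 0) - 8 ≡ 19. → (0, 19)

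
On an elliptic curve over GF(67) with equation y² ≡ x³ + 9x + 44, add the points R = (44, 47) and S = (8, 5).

(48, 60)

(44, 47) + (8, 5). λ = (5 - 47)/(8 - 44) ≡ 25/31 mod 67. 31⁻¹ ≡ 13 (mod 67), so λ ≡ 57.
  x = λ² - 44 - 8 = 3249 - 52 ≡ 48; y = λ·(44 - 48) - 47 ≡ 60. → (48, 60)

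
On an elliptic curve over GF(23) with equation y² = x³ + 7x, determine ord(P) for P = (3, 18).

12

2P: tangent at (3, 18): λ = (3·3² + 7)/(2·18) ≡ 11/13. 13⁻¹ ≡ 16 (mod 23), so λ ≡ 11·16 ≡ 15.
  x = λ² - 3 - 3 = 225 - 6 ≡ 12; y = λ·(3 - 12) - 18 ≡ 8. → (12, 8)
3P: (12, 8) + (3, 18). λ = (18 - 8)/(3 - 12) ≡ 10/14 mod 23. 14⁻¹ ≡ 5 (mod 23), so λ ≡ 4.
  x = λ² - 12 - 3 = 16 - 15 ≡ 1; y = λ·(12 - 1) - 8 ≡ 13. → (1, 13)
4P: (1, 13) + (3, 18). λ = (18 - 13)/(3 - 1) ≡ 5/2 mod 23. 2⁻¹ ≡ 12 (mod 23), so λ ≡ 14.
  x = λ² - 1 - 3 = 196 - 4 ≡ 8; y = λ·(1 - 8) - 13 ≡ 4. → (8, 4)
5P: (8, 4) + (3, 18). λ = (18 - 4)/(3 - 8) ≡ 14/18 mod 23. 18⁻¹ ≡ 9 (mod 23) since 18·9 = 162 ≡ 1, so λ ≡ 11.
  x = λ² - 8 - 3 = 121 - 11 ≡ 18; y = λ·(8 - 18) - 4 ≡ 1. → (18, 1)
6P: (18, 1) + (3, 18). λ = (18 - 1)/(3 - 18) ≡ 17/8 mod 23. 8⁻¹ ≡ 3 (mod 23), so λ ≡ 5.
  x = λ² - 18 - 3 = 25 - 21 ≡ 4; y = λ·(18 - 4) - 1 ≡ 0. → (4, 0)
7P: (4, 0) + (3, 18). λ = (18 - 0)/(3 - 4) ≡ 18/22 mod 23. 22⁻¹ ≡ 22 (mod 23), so λ ≡ 5.
  x = λ² - 4 - 3 = 25 - 7 ≡ 18; y = λ·(4 - 18) - 0 ≡ 22. → (18, 22)
8P: (18, 22) + (3, 18). λ = (18 - 22)/(3 - 18) ≡ 19/8 mod 23. 8⁻¹ ≡ 3 (mod 23) since 8·3 = 24 ≡ 1, so λ ≡ 11.
  x = λ² - 18 - 3 = 121 - 21 ≡ 8; y = λ·(18 - 8) - 22 ≡ 19. → (8, 19)
9P: (8, 19) + (3, 18). λ = (18 - 19)/(3 - 8) ≡ 22/18 mod 23. 18⁻¹ ≡ 9 (mod 23), so λ ≡ 14.
  x = λ² - 8 - 3 = 196 - 11 ≡ 1; y = λ·(8 - 1) - 19 ≡ 10. → (1, 10)
10P: (1, 10) + (3, 18). λ = (18 - 10)/(3 - 1) ≡ 8/2 mod 23. 2⁻¹ ≡ 12 (mod 23), so λ ≡ 4.
  x = λ² - 1 - 3 = 16 - 4 ≡ 12; y = λ·(1 - 12) - 10 ≡ 15. → (12, 15)
11P: (12, 15) + (3, 18). λ = (18 - 15)/(3 - 12) ≡ 3/14 mod 23. 14⁻¹ ≡ 5 (mod 23), so λ ≡ 15.
  x = λ² - 12 - 3 = 225 - 15 ≡ 3; y = λ·(12 - 3) - 15 ≡ 5. → (3, 5)
12P: (3, 5) + (3, 18): same x and y₁ ≡ -y₂, so the sum is O.
12P = O, so the order is 12.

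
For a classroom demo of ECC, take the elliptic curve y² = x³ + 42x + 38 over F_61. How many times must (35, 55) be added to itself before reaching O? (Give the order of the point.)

2P: tangent at (35, 55): λ = (3·35² + 42)/(2·55) ≡ 57/49. 49⁻¹ ≡ 5 (mod 61) since 49·5 = 245 ≡ 1, so λ ≡ 57·5 ≡ 41.
  x = λ² - 35 - 35 = 1681 - 70 ≡ 25; y = λ·(35 - 25) - 55 ≡ 50. → (25, 50)
3P: (25, 50) + (35, 55). λ = (55 - 50)/(35 - 25) ≡ 5/10 mod 61. 10⁻¹ ≡ 55 (mod 61), so λ ≡ 31.
  x = λ² - 25 - 35 = 961 - 60 ≡ 47; y = λ·(25 - 47) - 50 ≡ 0. → (47, 0)
4P: (47, 0) + (35, 55). λ = (55 - 0)/(35 - 47) ≡ 55/49 mod 61. 49⁻¹ ≡ 5 (mod 61), so λ ≡ 31.
  x = λ² - 47 - 35 = 961 - 82 ≡ 25; y = λ·(47 - 25) - 0 ≡ 11. → (25, 11)
5P: (25, 11) + (35, 55). λ = (55 - 11)/(35 - 25) ≡ 44/10 mod 61. 10⁻¹ ≡ 55 (mod 61) since 10·55 = 550 ≡ 1, so λ ≡ 41.
  x = λ² - 25 - 35 = 1681 - 60 ≡ 35; y = λ·(25 - 35) - 11 ≡ 6. → (35, 6)
6P: (35, 6) + (35, 55): same x and y₁ ≡ -y₂, so the sum is O.
6P = O, so the order is 6.

6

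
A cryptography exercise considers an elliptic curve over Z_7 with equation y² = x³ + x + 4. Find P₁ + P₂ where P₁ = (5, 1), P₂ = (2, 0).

(4, 4)

(5, 1) + (2, 0). λ = (0 - 1)/(2 - 5) ≡ 6/4 mod 7. 4⁻¹ ≡ 2 (mod 7) since 4·2 = 8 ≡ 1, so λ ≡ 5.
  x = λ² - 5 - 2 = 25 - 7 ≡ 4; y = λ·(5 - 4) - 1 ≡ 4. → (4, 4)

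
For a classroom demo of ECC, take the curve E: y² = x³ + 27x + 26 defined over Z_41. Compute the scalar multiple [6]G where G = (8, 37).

(33, 35)

Double-and-add on 6 = (110)₂. Start with G = (8, 37) for the leading 1-bit.
double: tangent at (8, 37): λ = (3·8² + 27)/(2·37) ≡ 14/33. 33⁻¹ ≡ 5 (mod 41), so λ ≡ 14·5 ≡ 29.
  x = λ² - 8 - 8 = 841 - 16 ≡ 5; y = λ·(8 - 5) - 37 ≡ 9. → (5, 9)
add G: (5, 9) + (8, 37). λ = (37 - 9)/(8 - 5) ≡ 28/3 mod 41. 3⁻¹ ≡ 14 (mod 41) since 3·14 = 42 ≡ 1, so λ ≡ 23.
  x = λ² - 5 - 8 = 529 - 13 ≡ 24; y = λ·(5 - 24) - 9 ≡ 5. → (24, 5)
double: tangent at (24, 5): λ = (3·24² + 27)/(2·5) ≡ 33/10. 10⁻¹ ≡ 37 (mod 41) since 10·37 = 370 ≡ 1, so λ ≡ 33·37 ≡ 32.
  x = λ² - 24 - 24 = 1024 - 48 ≡ 33; y = λ·(24 - 33) - 5 ≡ 35. → (33, 35)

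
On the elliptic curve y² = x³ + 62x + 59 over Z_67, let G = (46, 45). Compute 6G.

(3, 2)

Repeated addition: build up to 6G.
2G: tangent at (46, 45): λ = (3·46² + 62)/(2·45) ≡ 45/23. 23⁻¹ ≡ 35 (mod 67), so λ ≡ 45·35 ≡ 34.
  x = λ² - 46 - 46 = 1156 - 92 ≡ 59; y = λ·(46 - 59) - 45 ≡ 49. → (59, 49)
3G: (59, 49) + (46, 45). λ = (45 - 49)/(46 - 59) ≡ 63/54 mod 67. 54⁻¹ ≡ 36 (mod 67), so λ ≡ 57.
  x = λ² - 59 - 46 = 3249 - 105 ≡ 62; y = λ·(59 - 62) - 49 ≡ 48. → (62, 48)
4G: (62, 48) + (46, 45). λ = (45 - 48)/(46 - 62) ≡ 64/51 mod 67. 51⁻¹ ≡ 46 (mod 67), so λ ≡ 63.
  x = λ² - 62 - 46 = 3969 - 108 ≡ 42; y = λ·(62 - 42) - 48 ≡ 6. → (42, 6)
5G: (42, 6) + (46, 45). λ = (45 - 6)/(46 - 42) ≡ 39/4 mod 67. 4⁻¹ ≡ 17 (mod 67) since 4·17 = 68 ≡ 1, so λ ≡ 60.
  x = λ² - 42 - 46 = 3600 - 88 ≡ 28; y = λ·(42 - 28) - 6 ≡ 30. → (28, 30)
6G: (28, 30) + (46, 45). λ = (45 - 30)/(46 - 28) ≡ 15/18 mod 67. 18⁻¹ ≡ 41 (mod 67), so λ ≡ 12.
  x = λ² - 28 - 46 = 144 - 74 ≡ 3; y = λ·(28 - 3) - 30 ≡ 2. → (3, 2)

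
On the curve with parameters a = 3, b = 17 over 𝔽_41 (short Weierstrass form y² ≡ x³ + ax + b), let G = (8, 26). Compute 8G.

Repeated addition: build up to 8G.
2G: tangent at (8, 26): λ = (3·8² + 3)/(2·26) ≡ 31/11. 11⁻¹ ≡ 15 (mod 41), so λ ≡ 31·15 ≡ 14.
  x = λ² - 8 - 8 = 196 - 16 ≡ 16; y = λ·(8 - 16) - 26 ≡ 26. → (16, 26)
3G: (16, 26) + (8, 26). λ = (26 - 26)/(8 - 16) ≡ 0/33 mod 41. 33⁻¹ ≡ 5 (mod 41), so λ ≡ 0.
  x = λ² - 16 - 8 = 0 - 24 ≡ 17; y = λ·(16 - 17) - 26 ≡ 15. → (17, 15)
4G: (17, 15) + (8, 26). λ = (26 - 15)/(8 - 17) ≡ 11/32 mod 41. 32⁻¹ ≡ 9 (mod 41) since 32·9 = 288 ≡ 1, so λ ≡ 17.
  x = λ² - 17 - 8 = 289 - 25 ≡ 18; y = λ·(17 - 18) - 15 ≡ 9. → (18, 9)
5G: (18, 9) + (8, 26). λ = (26 - 9)/(8 - 18) ≡ 17/31 mod 41. 31⁻¹ ≡ 4 (mod 41), so λ ≡ 27.
  x = λ² - 18 - 8 = 729 - 26 ≡ 6; y = λ·(18 - 6) - 9 ≡ 28. → (6, 28)
6G: (6, 28) + (8, 26). λ = (26 - 28)/(8 - 6) ≡ 39/2 mod 41. 2⁻¹ ≡ 21 (mod 41) since 2·21 = 42 ≡ 1, so λ ≡ 40.
  x = λ² - 6 - 8 = 1600 - 14 ≡ 28; y = λ·(6 - 28) - 28 ≡ 35. → (28, 35)
7G: (28, 35) + (8, 26). λ = (26 - 35)/(8 - 28) ≡ 32/21 mod 41. 21⁻¹ ≡ 2 (mod 41), so λ ≡ 23.
  x = λ² - 28 - 8 = 529 - 36 ≡ 1; y = λ·(28 - 1) - 35 ≡ 12. → (1, 12)
8G: (1, 12) + (8, 26). λ = (26 - 12)/(8 - 1) ≡ 14/7 mod 41. 7⁻¹ ≡ 6 (mod 41) since 7·6 = 42 ≡ 1, so λ ≡ 2.
  x = λ² - 1 - 8 = 4 - 9 ≡ 36; y = λ·(1 - 36) - 12 ≡ 0. → (36, 0)

(36, 0)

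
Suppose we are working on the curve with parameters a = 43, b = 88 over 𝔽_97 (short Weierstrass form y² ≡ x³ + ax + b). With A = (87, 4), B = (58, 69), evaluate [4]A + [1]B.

First 4A:
Repeated addition: build up to 4A.
2A: tangent at (87, 4): λ = (3·87² + 43)/(2·4) ≡ 52/8. 8⁻¹ ≡ 85 (mod 97), so λ ≡ 52·85 ≡ 55.
  x = λ² - 87 - 87 = 3025 - 174 ≡ 38; y = λ·(87 - 38) - 4 ≡ 72. → (38, 72)
3A: (38, 72) + (87, 4). λ = (4 - 72)/(87 - 38) ≡ 29/49 mod 97. 49⁻¹ ≡ 2 (mod 97), so λ ≡ 58.
  x = λ² - 38 - 87 = 3364 - 125 ≡ 38; y = λ·(38 - 38) - 72 ≡ 25. → (38, 25)
4A: (38, 25) + (87, 4). λ = (4 - 25)/(87 - 38) ≡ 76/49 mod 97. 49⁻¹ ≡ 2 (mod 97) since 49·2 = 98 ≡ 1, so λ ≡ 55.
  x = λ² - 38 - 87 = 3025 - 125 ≡ 87; y = λ·(38 - 87) - 25 ≡ 93. → (87, 93)
4A = (87, 93).
Finally 4A + B:
(87, 93) + (58, 69). λ = (69 - 93)/(58 - 87) ≡ 73/68 mod 97. 68⁻¹ ≡ 10 (mod 97) since 68·10 = 680 ≡ 1, so λ ≡ 51.
  x = λ² - 87 - 58 = 2601 - 145 ≡ 31; y = λ·(87 - 31) - 93 ≡ 47. → (31, 47)

(31, 47)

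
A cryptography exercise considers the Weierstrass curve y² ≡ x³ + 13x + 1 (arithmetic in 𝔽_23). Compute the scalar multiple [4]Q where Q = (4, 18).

Repeated addition: build up to 4Q.
2Q: tangent at (4, 18): λ = (3·4² + 13)/(2·18) ≡ 15/13. 13⁻¹ ≡ 16 (mod 23) since 13·16 = 208 ≡ 1, so λ ≡ 15·16 ≡ 10.
  x = λ² - 4 - 4 = 100 - 8 ≡ 0; y = λ·(4 - 0) - 18 ≡ 22. → (0, 22)
3Q: (0, 22) + (4, 18). λ = (18 - 22)/(4 - 0) ≡ 19/4 mod 23. 4⁻¹ ≡ 6 (mod 23), so λ ≡ 22.
  x = λ² - 0 - 4 = 484 - 4 ≡ 20; y = λ·(0 - 20) - 22 ≡ 21. → (20, 21)
4Q: (20, 21) + (4, 18). λ = (18 - 21)/(4 - 20) ≡ 20/7 mod 23. 7⁻¹ ≡ 10 (mod 23), so λ ≡ 16.
  x = λ² - 20 - 4 = 256 - 24 ≡ 2; y = λ·(20 - 2) - 21 ≡ 14. → (2, 14)

(2, 14)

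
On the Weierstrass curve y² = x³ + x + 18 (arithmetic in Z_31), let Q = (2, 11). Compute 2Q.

tangent at (2, 11): λ = (3·2² + 1)/(2·11) ≡ 13/22. 22⁻¹ ≡ 24 (mod 31), so λ ≡ 13·24 ≡ 2.
  x = λ² - 2 - 2 = 4 - 4 ≡ 0; y = λ·(2 - 0) - 11 ≡ 24. → (0, 24)

(0, 24)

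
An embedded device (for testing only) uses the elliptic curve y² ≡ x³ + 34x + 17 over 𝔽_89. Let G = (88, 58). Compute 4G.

Repeated addition: build up to 4G.
2G: tangent at (88, 58): λ = (3·88² + 34)/(2·58) ≡ 37/27. 27⁻¹ ≡ 33 (mod 89), so λ ≡ 37·33 ≡ 64.
  x = λ² - 88 - 88 = 4096 - 176 ≡ 4; y = λ·(88 - 4) - 58 ≡ 67. → (4, 67)
3G: (4, 67) + (88, 58). λ = (58 - 67)/(88 - 4) ≡ 80/84 mod 89. 84⁻¹ ≡ 71 (mod 89), so λ ≡ 73.
  x = λ² - 4 - 88 = 5329 - 92 ≡ 75; y = λ·(4 - 75) - 67 ≡ 1. → (75, 1)
4G: (75, 1) + (88, 58). λ = (58 - 1)/(88 - 75) ≡ 57/13 mod 89. 13⁻¹ ≡ 48 (mod 89), so λ ≡ 66.
  x = λ² - 75 - 88 = 4356 - 163 ≡ 10; y = λ·(75 - 10) - 1 ≡ 17. → (10, 17)

(10, 17)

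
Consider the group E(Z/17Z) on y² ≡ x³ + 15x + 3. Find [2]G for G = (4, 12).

(5, 13)

tangent at (4, 12): λ = (3·4² + 15)/(2·12) ≡ 12/7. 7⁻¹ ≡ 5 (mod 17), so λ ≡ 12·5 ≡ 9.
  x = λ² - 4 - 4 = 81 - 8 ≡ 5; y = λ·(4 - 5) - 12 ≡ 13. → (5, 13)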